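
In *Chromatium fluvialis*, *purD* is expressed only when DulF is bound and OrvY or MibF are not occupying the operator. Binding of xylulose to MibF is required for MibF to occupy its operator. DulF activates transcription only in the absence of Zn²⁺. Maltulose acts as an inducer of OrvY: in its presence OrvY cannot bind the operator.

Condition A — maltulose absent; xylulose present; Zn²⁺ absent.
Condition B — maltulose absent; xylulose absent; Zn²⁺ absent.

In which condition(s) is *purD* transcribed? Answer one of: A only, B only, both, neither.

neither

Condition A:
Maltulose is absent, so OrvY is active.
Xylulose is present, so MibF is active.
Zn²⁺ is absent, so DulF is active.
With repressor OrvY bound, *purD* is not transcribed.
→ *purD* is OFF in A.
Condition B:
Maltulose is absent, so OrvY is active.
Xylulose is absent, so MibF is inactive.
Zn²⁺ is absent, so DulF is active.
With repressor OrvY bound, *purD* is not transcribed.
→ *purD* is OFF in B.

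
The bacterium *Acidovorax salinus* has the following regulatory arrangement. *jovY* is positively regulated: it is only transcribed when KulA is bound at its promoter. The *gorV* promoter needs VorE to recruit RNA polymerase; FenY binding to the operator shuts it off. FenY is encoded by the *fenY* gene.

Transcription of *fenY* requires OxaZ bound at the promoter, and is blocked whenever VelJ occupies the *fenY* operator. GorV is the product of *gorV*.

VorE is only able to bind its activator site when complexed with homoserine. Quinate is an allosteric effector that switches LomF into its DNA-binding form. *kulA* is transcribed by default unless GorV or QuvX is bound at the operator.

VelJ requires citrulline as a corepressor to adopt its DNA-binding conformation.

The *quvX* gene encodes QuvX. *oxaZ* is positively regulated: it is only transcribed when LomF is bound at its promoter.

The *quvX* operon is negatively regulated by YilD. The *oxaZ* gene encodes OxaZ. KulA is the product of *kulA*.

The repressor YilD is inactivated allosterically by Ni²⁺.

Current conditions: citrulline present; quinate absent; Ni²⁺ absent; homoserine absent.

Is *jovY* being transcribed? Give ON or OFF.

ON

Quinate is absent, so LomF is inactive.
Required activator LomF is absent, so *oxaZ* is not transcribed.
So OxaZ is not produced.
Citrulline is present, so VelJ is active.
With repressor VelJ bound, *fenY* is not transcribed.
So FenY is not produced.
Homoserine is absent, so VorE is inactive.
Required activator VorE is absent, so *gorV* is not transcribed.
So GorV is not produced.
Ni²⁺ is absent, so YilD is active.
With repressor YilD bound, *quvX* is not transcribed.
So QuvX is not produced.
With no repressor bound, *kulA* is transcribed.
So KulA is produced and active.
No repressor is bound and KulA is active, so *jovY* is transcribed.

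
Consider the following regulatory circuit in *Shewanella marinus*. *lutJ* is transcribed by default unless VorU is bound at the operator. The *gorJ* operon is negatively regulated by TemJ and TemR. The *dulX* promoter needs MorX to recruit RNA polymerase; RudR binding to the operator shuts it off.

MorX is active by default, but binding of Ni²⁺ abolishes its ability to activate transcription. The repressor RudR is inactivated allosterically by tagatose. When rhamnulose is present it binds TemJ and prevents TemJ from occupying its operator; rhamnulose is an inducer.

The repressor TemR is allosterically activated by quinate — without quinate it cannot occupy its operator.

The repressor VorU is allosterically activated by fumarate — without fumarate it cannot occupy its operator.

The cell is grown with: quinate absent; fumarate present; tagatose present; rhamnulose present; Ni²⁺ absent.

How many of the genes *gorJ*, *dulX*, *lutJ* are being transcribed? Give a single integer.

Rhamnulose is present, so TemJ is inactive.
Quinate is absent, so TemR is inactive.
With no repressor bound, *gorJ* is transcribed.
→ *gorJ* is ON.
Ni²⁺ is absent, so MorX is active.
Tagatose is present, so RudR is inactive.
No repressor is bound and MorX is active, so *dulX* is transcribed.
→ *dulX* is ON.
Fumarate is present, so VorU is active.
With repressor VorU bound, *lutJ* is not transcribed.
→ *lutJ* is OFF.
2 of the 3 genes are transcribed.

2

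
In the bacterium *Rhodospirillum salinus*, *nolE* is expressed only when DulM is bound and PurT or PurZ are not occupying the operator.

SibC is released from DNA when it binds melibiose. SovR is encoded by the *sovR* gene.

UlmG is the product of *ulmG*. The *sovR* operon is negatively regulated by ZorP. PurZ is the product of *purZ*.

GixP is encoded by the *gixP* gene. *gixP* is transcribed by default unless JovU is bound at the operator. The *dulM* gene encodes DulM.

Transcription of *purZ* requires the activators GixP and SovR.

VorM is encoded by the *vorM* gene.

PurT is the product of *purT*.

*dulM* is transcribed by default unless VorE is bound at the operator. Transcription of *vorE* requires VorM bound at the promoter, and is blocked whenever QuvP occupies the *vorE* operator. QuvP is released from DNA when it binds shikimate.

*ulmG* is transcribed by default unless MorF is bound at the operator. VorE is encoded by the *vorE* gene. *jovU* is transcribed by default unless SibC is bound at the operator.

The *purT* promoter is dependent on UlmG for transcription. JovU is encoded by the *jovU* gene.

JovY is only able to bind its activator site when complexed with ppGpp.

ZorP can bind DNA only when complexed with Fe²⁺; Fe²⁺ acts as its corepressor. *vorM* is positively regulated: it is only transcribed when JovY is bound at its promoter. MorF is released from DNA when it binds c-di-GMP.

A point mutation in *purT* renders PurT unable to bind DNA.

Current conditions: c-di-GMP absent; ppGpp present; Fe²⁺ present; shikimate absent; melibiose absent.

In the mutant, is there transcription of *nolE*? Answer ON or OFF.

PurT is non-functional in this strain, so it has no effect.
Melibiose is absent, so SibC is active.
With repressor SibC bound, *jovU* is not transcribed.
So JovU is not produced.
With no repressor bound, *gixP* is transcribed.
So GixP is produced and active.
Fe²⁺ is present, so ZorP is active.
With repressor ZorP bound, *sovR* is not transcribed.
So SovR is not produced.
Required activator SovR is absent, so *purZ* is not transcribed.
So PurZ is not produced.
ppGpp is present, so JovY is active.
No repressor is bound and JovY is active, so *vorM* is transcribed.
So VorM is produced and active.
Shikimate is absent, so QuvP is active.
With repressor QuvP bound, *vorE* is not transcribed.
So VorE is not produced.
With no repressor bound, *dulM* is transcribed.
So DulM is produced and active.
No repressor is bound and DulM is active, so *nolE* is transcribed.

ON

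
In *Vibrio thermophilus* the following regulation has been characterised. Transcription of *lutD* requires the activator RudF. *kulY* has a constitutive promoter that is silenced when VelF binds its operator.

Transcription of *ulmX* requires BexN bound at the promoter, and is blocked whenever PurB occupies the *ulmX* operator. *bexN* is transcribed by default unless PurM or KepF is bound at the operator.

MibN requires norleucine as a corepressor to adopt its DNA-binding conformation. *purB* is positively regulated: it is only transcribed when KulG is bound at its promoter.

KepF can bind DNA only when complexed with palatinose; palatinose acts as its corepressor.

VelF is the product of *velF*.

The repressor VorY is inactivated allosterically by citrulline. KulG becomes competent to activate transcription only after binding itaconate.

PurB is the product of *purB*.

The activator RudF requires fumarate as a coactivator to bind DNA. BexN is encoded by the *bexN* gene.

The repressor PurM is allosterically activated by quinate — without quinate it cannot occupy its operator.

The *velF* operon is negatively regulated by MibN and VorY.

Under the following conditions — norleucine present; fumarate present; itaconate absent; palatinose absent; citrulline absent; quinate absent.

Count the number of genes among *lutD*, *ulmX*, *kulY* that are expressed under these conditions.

3

Fumarate is present, so RudF is active.
No repressor is bound and RudF is active, so *lutD* is transcribed.
→ *lutD* is ON.
Quinate is absent, so PurM is inactive.
Palatinose is absent, so KepF is inactive.
With no repressor bound, *bexN* is transcribed.
So BexN is produced and active.
Itaconate is absent, so KulG is inactive.
Required activator KulG is absent, so *purB* is not transcribed.
So PurB is not produced.
No repressor is bound and BexN is active, so *ulmX* is transcribed.
→ *ulmX* is ON.
Norleucine is present, so MibN is active.
Citrulline is absent, so VorY is active.
With repressor MibN bound, *velF* is not transcribed.
So VelF is not produced.
With no repressor bound, *kulY* is transcribed.
→ *kulY* is ON.
3 of the 3 genes are transcribed.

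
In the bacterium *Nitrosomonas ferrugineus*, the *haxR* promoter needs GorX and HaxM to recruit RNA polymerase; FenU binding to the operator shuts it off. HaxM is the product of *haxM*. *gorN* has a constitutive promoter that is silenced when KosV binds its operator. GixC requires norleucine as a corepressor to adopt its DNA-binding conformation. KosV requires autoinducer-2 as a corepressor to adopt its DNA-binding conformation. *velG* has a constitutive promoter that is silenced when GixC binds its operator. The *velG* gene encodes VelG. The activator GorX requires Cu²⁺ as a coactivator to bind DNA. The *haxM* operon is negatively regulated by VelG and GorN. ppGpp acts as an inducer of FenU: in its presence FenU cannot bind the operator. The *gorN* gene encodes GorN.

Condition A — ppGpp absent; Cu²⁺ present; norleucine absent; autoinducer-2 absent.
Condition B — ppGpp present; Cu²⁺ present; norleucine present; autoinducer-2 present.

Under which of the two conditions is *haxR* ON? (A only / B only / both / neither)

Condition A:
ppGpp is absent, so FenU is active.
Cu²⁺ is present, so GorX is active.
Norleucine is absent, so GixC is inactive.
With no repressor bound, *velG* is transcribed.
So VelG is produced and active.
Autoinducer-2 is absent, so KosV is inactive.
With no repressor bound, *gorN* is transcribed.
So GorN is produced and active.
With repressor VelG bound, *haxM* is not transcribed.
So HaxM is not produced.
With repressor FenU bound, *haxR* is not transcribed.
→ *haxR* is OFF in A.
Condition B:
ppGpp is present, so FenU is inactive.
Cu²⁺ is present, so GorX is active.
Norleucine is present, so GixC is active.
With repressor GixC bound, *velG* is not transcribed.
So VelG is not produced.
Autoinducer-2 is present, so KosV is active.
With repressor KosV bound, *gorN* is not transcribed.
So GorN is not produced.
With no repressor bound, *haxM* is transcribed.
So HaxM is produced and active.
No repressor is bound and GorX and HaxM are active, so *haxR* is transcribed.
→ *haxR* is ON in B.

B only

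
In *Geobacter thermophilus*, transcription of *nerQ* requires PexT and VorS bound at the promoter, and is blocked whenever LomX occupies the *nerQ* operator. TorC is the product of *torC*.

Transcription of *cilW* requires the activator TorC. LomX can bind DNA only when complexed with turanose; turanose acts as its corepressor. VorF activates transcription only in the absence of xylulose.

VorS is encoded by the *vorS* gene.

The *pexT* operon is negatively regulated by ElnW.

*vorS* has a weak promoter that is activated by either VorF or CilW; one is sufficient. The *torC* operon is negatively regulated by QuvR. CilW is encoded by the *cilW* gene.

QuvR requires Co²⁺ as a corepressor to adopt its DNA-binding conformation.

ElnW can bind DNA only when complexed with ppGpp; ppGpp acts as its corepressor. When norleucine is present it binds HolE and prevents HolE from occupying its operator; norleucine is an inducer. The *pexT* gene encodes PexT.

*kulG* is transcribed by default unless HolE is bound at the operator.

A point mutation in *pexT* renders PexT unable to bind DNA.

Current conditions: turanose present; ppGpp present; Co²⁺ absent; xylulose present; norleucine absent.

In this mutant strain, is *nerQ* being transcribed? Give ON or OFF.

OFF

PexT is non-functional in this strain, so it has no effect.
Turanose is present, so LomX is active.
Xylulose is present, so VorF is inactive.
Co²⁺ is absent, so QuvR is inactive.
With no repressor bound, *torC* is transcribed.
So TorC is produced and active.
No repressor is bound and TorC is active, so *cilW* is transcribed.
So CilW is produced and active.
Activator CilW is present, so *vorS* is transcribed.
So VorS is produced and active.
With repressor LomX bound, *nerQ* is not transcribed.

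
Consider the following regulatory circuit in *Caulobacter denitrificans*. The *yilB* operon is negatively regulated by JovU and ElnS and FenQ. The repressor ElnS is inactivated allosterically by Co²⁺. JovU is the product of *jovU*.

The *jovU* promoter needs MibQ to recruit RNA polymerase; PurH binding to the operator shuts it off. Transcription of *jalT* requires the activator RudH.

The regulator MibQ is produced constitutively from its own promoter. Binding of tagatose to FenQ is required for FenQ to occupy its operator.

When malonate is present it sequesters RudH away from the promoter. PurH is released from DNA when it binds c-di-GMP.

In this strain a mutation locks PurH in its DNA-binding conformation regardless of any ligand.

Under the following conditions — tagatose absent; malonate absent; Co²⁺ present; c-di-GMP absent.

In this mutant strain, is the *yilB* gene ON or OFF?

MibQ is produced constitutively and is active.
PurH is constitutively active in this strain.
With repressor PurH bound, *jovU* is not transcribed.
So JovU is not produced.
Co²⁺ is present, so ElnS is inactive.
Tagatose is absent, so FenQ is inactive.
With no repressor bound, *yilB* is transcribed.

ON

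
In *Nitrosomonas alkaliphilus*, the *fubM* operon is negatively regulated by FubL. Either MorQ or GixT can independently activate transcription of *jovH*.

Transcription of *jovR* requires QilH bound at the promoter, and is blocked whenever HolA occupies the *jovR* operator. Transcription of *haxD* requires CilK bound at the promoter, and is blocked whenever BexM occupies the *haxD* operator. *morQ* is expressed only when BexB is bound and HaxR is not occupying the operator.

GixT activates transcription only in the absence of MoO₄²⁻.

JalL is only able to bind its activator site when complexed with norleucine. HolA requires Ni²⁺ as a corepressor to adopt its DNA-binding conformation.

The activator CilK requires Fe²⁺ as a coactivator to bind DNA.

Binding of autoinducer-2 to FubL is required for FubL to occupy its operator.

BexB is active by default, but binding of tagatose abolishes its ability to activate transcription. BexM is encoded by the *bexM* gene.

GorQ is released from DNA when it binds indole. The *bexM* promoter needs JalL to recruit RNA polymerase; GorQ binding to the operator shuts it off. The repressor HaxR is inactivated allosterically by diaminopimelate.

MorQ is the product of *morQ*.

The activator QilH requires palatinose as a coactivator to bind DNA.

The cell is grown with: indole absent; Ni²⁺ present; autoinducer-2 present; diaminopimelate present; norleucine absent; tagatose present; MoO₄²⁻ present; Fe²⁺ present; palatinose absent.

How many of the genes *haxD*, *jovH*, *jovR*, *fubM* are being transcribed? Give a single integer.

1

Norleucine is absent, so JalL is inactive.
Indole is absent, so GorQ is active.
With repressor GorQ bound, *bexM* is not transcribed.
So BexM is not produced.
Fe²⁺ is present, so CilK is active.
No repressor is bound and CilK is active, so *haxD* is transcribed.
→ *haxD* is ON.
Tagatose is present, so BexB is inactive.
Diaminopimelate is present, so HaxR is inactive.
Required activator BexB is absent, so *morQ* is not transcribed.
So MorQ is not produced.
MoO₄²⁻ is present, so GixT is inactive.
No activator is available at the *jovH* promoter, so *jovH* is not transcribed.
→ *jovH* is OFF.
Palatinose is absent, so QilH is inactive.
Ni²⁺ is present, so HolA is active.
With repressor HolA bound, *jovR* is not transcribed.
→ *jovR* is OFF.
Autoinducer-2 is present, so FubL is active.
With repressor FubL bound, *fubM* is not transcribed.
→ *fubM* is OFF.
1 of the 4 genes is transcribed.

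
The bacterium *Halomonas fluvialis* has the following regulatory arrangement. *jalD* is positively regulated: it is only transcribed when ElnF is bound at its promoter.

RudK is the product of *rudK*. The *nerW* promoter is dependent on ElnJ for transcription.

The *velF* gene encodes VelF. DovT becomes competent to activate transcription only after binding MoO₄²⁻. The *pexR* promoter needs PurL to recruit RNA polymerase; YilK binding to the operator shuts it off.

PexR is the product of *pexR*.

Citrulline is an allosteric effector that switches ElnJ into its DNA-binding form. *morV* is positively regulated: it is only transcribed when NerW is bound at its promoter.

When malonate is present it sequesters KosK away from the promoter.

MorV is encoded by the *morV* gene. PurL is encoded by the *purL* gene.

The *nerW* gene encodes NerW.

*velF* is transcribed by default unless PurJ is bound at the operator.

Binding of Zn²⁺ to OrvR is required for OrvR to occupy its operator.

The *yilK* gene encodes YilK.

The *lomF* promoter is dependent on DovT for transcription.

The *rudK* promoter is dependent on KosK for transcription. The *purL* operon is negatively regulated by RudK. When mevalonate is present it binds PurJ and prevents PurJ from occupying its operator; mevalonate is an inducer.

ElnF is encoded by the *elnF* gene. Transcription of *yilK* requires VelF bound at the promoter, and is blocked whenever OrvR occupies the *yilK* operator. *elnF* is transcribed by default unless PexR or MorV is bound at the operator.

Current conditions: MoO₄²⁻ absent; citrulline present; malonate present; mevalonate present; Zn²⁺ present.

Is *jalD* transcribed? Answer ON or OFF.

OFF

Mevalonate is present, so PurJ is inactive.
With no repressor bound, *velF* is transcribed.
So VelF is produced and active.
Zn²⁺ is present, so OrvR is active.
With repressor OrvR bound, *yilK* is not transcribed.
So YilK is not produced.
Malonate is present, so KosK is inactive.
Required activator KosK is absent, so *rudK* is not transcribed.
So RudK is not produced.
With no repressor bound, *purL* is transcribed.
So PurL is produced and active.
No repressor is bound and PurL is active, so *pexR* is transcribed.
So PexR is produced and active.
Citrulline is present, so ElnJ is active.
No repressor is bound and ElnJ is active, so *nerW* is transcribed.
So NerW is produced and active.
No repressor is bound and NerW is active, so *morV* is transcribed.
So MorV is produced and active.
With repressor PexR bound, *elnF* is not transcribed.
So ElnF is not produced.
Required activator ElnF is absent, so *jalD* is not transcribed.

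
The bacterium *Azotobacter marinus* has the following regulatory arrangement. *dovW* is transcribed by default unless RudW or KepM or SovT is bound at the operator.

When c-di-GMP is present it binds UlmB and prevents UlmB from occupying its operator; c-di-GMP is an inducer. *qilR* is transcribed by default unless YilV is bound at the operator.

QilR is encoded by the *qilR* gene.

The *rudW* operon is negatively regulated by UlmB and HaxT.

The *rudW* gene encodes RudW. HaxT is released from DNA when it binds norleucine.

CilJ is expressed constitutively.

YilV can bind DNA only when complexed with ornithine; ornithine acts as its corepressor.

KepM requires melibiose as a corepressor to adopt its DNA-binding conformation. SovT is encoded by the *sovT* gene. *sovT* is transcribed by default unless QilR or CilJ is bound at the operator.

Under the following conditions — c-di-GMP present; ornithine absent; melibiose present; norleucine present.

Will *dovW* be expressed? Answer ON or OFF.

c-di-GMP is present, so UlmB is inactive.
Norleucine is present, so HaxT is inactive.
With no repressor bound, *rudW* is transcribed.
So RudW is produced and active.
Melibiose is present, so KepM is active.
Ornithine is absent, so YilV is inactive.
With no repressor bound, *qilR* is transcribed.
So QilR is produced and active.
CilJ is produced constitutively and is active.
With repressor QilR bound, *sovT* is not transcribed.
So SovT is not produced.
With repressor RudW bound, *dovW* is not transcribed.

OFF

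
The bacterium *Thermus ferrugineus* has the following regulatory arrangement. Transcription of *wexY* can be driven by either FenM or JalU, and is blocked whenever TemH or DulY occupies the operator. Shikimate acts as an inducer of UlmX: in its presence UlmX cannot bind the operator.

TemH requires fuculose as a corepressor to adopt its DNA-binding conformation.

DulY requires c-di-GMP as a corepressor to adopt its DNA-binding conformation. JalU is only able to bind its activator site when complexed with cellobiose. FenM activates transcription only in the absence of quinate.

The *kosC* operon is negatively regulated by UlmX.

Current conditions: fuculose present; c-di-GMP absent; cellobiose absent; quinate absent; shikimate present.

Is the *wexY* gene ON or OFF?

Quinate is absent, so FenM is active.
Fuculose is present, so TemH is active.
c-di-GMP is absent, so DulY is inactive.
Cellobiose is absent, so JalU is inactive.
With repressor TemH bound, *wexY* is not transcribed.

OFF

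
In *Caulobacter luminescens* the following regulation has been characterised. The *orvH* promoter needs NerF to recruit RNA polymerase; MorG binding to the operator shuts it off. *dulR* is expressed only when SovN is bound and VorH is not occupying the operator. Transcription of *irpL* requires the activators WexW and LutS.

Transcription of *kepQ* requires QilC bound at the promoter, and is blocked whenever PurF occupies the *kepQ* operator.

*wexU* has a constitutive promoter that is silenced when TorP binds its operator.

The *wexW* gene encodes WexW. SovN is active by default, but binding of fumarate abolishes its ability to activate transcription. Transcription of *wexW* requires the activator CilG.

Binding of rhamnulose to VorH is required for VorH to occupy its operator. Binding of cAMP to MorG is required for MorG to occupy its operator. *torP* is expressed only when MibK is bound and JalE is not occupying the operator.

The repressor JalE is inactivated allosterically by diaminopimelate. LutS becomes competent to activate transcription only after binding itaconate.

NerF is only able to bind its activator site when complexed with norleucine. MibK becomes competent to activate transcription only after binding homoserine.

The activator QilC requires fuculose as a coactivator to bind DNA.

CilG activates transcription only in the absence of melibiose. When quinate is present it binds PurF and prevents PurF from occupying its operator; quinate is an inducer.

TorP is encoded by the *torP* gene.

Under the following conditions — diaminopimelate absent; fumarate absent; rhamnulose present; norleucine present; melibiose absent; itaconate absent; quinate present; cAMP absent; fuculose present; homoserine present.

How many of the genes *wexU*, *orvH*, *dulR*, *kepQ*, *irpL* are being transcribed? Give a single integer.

3

Diaminopimelate is absent, so JalE is active.
Homoserine is present, so MibK is active.
With repressor JalE bound, *torP* is not transcribed.
So TorP is not produced.
With no repressor bound, *wexU* is transcribed.
→ *wexU* is ON.
cAMP is absent, so MorG is inactive.
Norleucine is present, so NerF is active.
No repressor is bound and NerF is active, so *orvH* is transcribed.
→ *orvH* is ON.
Fumarate is absent, so SovN is active.
Rhamnulose is present, so VorH is active.
With repressor VorH bound, *dulR* is not transcribed.
→ *dulR* is OFF.
Quinate is present, so PurF is inactive.
Fuculose is present, so QilC is active.
No repressor is bound and QilC is active, so *kepQ* is transcribed.
→ *kepQ* is ON.
Melibiose is absent, so CilG is active.
No repressor is bound and CilG is active, so *wexW* is transcribed.
So WexW is produced and active.
Itaconate is absent, so LutS is inactive.
Required activator LutS is absent, so *irpL* is not transcribed.
→ *irpL* is OFF.
3 of the 5 genes are transcribed.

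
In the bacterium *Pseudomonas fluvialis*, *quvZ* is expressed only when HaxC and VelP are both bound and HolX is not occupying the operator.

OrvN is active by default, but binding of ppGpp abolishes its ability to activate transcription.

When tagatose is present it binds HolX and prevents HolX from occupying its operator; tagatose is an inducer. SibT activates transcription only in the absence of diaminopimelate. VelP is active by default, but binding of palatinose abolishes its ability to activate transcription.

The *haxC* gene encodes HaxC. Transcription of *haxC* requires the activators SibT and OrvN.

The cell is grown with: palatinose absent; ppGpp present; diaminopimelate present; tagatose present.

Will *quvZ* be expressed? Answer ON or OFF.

Tagatose is present, so HolX is inactive.
Diaminopimelate is present, so SibT is inactive.
ppGpp is present, so OrvN is inactive.
Required activator SibT is absent, so *haxC* is not transcribed.
So HaxC is not produced.
Palatinose is absent, so VelP is active.
Required activator HaxC is absent, so *quvZ* is not transcribed.

OFF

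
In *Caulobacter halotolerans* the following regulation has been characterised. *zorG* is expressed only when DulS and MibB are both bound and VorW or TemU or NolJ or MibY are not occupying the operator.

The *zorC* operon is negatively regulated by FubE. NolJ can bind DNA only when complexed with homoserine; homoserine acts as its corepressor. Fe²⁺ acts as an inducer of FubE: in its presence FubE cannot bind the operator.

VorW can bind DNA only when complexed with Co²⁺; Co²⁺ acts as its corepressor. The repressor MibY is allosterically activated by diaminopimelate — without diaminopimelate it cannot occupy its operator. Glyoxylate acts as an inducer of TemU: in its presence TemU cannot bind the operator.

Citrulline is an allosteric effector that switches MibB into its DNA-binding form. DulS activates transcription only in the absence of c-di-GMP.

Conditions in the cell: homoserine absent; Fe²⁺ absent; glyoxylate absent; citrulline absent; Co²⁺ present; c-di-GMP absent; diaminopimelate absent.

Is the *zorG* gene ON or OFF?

Co²⁺ is present, so VorW is active.
c-di-GMP is absent, so DulS is active.
Citrulline is absent, so MibB is inactive.
Glyoxylate is absent, so TemU is active.
Homoserine is absent, so NolJ is inactive.
Diaminopimelate is absent, so MibY is inactive.
With repressor VorW bound, *zorG* is not transcribed.

OFF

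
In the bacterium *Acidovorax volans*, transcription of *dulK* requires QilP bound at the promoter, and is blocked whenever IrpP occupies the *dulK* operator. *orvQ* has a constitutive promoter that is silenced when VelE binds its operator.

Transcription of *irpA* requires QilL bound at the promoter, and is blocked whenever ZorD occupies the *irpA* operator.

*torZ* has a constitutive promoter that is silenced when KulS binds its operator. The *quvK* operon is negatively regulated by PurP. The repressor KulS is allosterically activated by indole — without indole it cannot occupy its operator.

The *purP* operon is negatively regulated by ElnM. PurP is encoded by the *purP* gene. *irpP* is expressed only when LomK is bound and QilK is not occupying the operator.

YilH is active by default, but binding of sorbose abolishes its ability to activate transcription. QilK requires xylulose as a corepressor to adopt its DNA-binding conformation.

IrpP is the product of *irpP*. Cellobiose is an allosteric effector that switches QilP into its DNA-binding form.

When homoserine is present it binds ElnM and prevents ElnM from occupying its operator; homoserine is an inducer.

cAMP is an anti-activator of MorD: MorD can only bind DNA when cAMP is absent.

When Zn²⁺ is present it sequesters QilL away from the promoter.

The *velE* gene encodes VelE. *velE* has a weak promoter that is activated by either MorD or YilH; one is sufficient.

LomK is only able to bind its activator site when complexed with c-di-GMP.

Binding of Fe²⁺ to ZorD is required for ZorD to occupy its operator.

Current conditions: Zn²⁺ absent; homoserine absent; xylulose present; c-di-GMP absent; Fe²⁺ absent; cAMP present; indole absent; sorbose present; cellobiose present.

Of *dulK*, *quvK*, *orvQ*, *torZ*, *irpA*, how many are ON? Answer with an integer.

5

Cellobiose is present, so QilP is active.
Xylulose is present, so QilK is active.
c-di-GMP is absent, so LomK is inactive.
With repressor QilK bound, *irpP* is not transcribed.
So IrpP is not produced.
No repressor is bound and QilP is active, so *dulK* is transcribed.
→ *dulK* is ON.
Homoserine is absent, so ElnM is active.
With repressor ElnM bound, *purP* is not transcribed.
So PurP is not produced.
With no repressor bound, *quvK* is transcribed.
→ *quvK* is ON.
cAMP is present, so MorD is inactive.
Sorbose is present, so YilH is inactive.
No activator is available at the *velE* promoter, so *velE* is not transcribed.
So VelE is not produced.
With no repressor bound, *orvQ* is transcribed.
→ *orvQ* is ON.
Indole is absent, so KulS is inactive.
With no repressor bound, *torZ* is transcribed.
→ *torZ* is ON.
Zn²⁺ is absent, so QilL is active.
Fe²⁺ is absent, so ZorD is inactive.
No repressor is bound and QilL is active, so *irpA* is transcribed.
→ *irpA* is ON.
5 of the 5 genes are transcribed.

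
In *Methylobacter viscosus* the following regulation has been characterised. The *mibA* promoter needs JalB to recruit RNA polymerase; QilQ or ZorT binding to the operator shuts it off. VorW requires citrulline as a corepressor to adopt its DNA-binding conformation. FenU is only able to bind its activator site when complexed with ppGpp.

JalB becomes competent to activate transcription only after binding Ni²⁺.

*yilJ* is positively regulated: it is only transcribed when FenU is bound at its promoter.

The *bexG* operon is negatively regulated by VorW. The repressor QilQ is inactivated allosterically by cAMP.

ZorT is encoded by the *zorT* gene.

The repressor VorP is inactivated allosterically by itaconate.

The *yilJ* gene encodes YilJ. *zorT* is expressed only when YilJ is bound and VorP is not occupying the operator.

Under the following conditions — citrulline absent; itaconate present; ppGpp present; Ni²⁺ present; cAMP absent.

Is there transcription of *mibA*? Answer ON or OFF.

OFF

cAMP is absent, so QilQ is active.
ppGpp is present, so FenU is active.
No repressor is bound and FenU is active, so *yilJ* is transcribed.
So YilJ is produced and active.
Itaconate is present, so VorP is inactive.
No repressor is bound and YilJ is active, so *zorT* is transcribed.
So ZorT is produced and active.
Ni²⁺ is present, so JalB is active.
With repressor QilQ bound, *mibA* is not transcribed.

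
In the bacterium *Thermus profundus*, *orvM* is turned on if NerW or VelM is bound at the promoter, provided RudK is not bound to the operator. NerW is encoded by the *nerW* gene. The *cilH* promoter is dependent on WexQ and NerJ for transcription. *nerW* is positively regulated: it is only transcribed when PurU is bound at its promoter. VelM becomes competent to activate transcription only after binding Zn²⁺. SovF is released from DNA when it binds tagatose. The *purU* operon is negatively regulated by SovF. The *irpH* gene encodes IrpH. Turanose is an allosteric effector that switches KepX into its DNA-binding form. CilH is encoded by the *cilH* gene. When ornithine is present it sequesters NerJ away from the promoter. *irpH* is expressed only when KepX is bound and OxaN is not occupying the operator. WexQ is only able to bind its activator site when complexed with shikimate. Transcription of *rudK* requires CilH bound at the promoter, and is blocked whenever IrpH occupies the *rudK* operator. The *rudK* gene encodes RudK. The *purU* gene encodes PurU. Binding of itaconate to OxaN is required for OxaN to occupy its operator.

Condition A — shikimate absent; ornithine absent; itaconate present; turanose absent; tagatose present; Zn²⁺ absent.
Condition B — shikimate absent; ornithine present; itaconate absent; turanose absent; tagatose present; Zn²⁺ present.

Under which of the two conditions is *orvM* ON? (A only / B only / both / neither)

both

Condition A:
Shikimate is absent, so WexQ is inactive.
Ornithine is absent, so NerJ is active.
Required activator WexQ is absent, so *cilH* is not transcribed.
So CilH is not produced.
Itaconate is present, so OxaN is active.
Turanose is absent, so KepX is inactive.
With repressor OxaN bound, *irpH* is not transcribed.
So IrpH is not produced.
Required activator CilH is absent, so *rudK* is not transcribed.
So RudK is not produced.
Tagatose is present, so SovF is inactive.
With no repressor bound, *purU* is transcribed.
So PurU is produced and active.
No repressor is bound and PurU is active, so *nerW* is transcribed.
So NerW is produced and active.
Zn²⁺ is absent, so VelM is inactive.
Activator NerW is present, so *orvM* is transcribed.
→ *orvM* is ON in A.
Condition B:
Shikimate is absent, so WexQ is inactive.
Ornithine is present, so NerJ is inactive.
Required activator WexQ is absent, so *cilH* is not transcribed.
So CilH is not produced.
Itaconate is absent, so OxaN is inactive.
Turanose is absent, so KepX is inactive.
Required activator KepX is absent, so *irpH* is not transcribed.
So IrpH is not produced.
Required activator CilH is absent, so *rudK* is not transcribed.
So RudK is not produced.
Tagatose is present, so SovF is inactive.
With no repressor bound, *purU* is transcribed.
So PurU is produced and active.
No repressor is bound and PurU is active, so *nerW* is transcribed.
So NerW is produced and active.
Zn²⁺ is present, so VelM is active.
Activator NerW is present, so *orvM* is transcribed.
→ *orvM* is ON in B.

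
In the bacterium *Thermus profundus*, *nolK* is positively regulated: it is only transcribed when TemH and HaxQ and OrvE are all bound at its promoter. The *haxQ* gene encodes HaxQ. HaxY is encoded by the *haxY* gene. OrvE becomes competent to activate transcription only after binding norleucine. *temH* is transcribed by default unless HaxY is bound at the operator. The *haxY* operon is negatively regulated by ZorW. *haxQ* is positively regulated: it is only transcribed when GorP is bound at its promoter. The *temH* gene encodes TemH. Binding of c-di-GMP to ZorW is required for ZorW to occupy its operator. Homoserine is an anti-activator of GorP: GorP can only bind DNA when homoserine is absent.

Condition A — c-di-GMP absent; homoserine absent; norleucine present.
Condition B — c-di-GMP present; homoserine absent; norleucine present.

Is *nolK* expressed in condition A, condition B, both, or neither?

Condition A:
c-di-GMP is absent, so ZorW is inactive.
With no repressor bound, *haxY* is transcribed.
So HaxY is produced and active.
With repressor HaxY bound, *temH* is not transcribed.
So TemH is not produced.
Homoserine is absent, so GorP is active.
No repressor is bound and GorP is active, so *haxQ* is transcribed.
So HaxQ is produced and active.
Norleucine is present, so OrvE is active.
Required activator TemH is absent, so *nolK* is not transcribed.
→ *nolK* is OFF in A.
Condition B:
c-di-GMP is present, so ZorW is active.
With repressor ZorW bound, *haxY* is not transcribed.
So HaxY is not produced.
With no repressor bound, *temH* is transcribed.
So TemH is produced and active.
Homoserine is absent, so GorP is active.
No repressor is bound and GorP is active, so *haxQ* is transcribed.
So HaxQ is produced and active.
Norleucine is present, so OrvE is active.
No repressor is bound and TemH and HaxQ and OrvE are active, so *nolK* is transcribed.
→ *nolK* is ON in B.

B only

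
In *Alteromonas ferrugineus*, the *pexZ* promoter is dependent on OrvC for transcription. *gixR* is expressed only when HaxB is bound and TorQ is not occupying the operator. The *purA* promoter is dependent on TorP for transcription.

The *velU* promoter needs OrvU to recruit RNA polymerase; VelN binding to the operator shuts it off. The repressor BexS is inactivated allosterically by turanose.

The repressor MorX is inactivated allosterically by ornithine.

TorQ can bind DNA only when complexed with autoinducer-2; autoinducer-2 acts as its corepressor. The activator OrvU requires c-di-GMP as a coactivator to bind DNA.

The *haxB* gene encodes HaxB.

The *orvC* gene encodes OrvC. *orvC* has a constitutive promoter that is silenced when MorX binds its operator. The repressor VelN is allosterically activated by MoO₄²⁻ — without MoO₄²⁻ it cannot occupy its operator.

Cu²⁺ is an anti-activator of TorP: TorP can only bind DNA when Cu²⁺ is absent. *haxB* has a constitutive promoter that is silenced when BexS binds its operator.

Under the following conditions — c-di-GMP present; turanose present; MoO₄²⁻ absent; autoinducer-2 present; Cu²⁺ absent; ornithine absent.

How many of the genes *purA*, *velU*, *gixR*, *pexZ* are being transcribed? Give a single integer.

2

Cu²⁺ is absent, so TorP is active.
No repressor is bound and TorP is active, so *purA* is transcribed.
→ *purA* is ON.
MoO₄²⁻ is absent, so VelN is inactive.
c-di-GMP is present, so OrvU is active.
No repressor is bound and OrvU is active, so *velU* is transcribed.
→ *velU* is ON.
Autoinducer-2 is present, so TorQ is active.
Turanose is present, so BexS is inactive.
With no repressor bound, *haxB* is transcribed.
So HaxB is produced and active.
With repressor TorQ bound, *gixR* is not transcribed.
→ *gixR* is OFF.
Ornithine is absent, so MorX is active.
With repressor MorX bound, *orvC* is not transcribed.
So OrvC is not produced.
Required activator OrvC is absent, so *pexZ* is not transcribed.
→ *pexZ* is OFF.
2 of the 4 genes are transcribed.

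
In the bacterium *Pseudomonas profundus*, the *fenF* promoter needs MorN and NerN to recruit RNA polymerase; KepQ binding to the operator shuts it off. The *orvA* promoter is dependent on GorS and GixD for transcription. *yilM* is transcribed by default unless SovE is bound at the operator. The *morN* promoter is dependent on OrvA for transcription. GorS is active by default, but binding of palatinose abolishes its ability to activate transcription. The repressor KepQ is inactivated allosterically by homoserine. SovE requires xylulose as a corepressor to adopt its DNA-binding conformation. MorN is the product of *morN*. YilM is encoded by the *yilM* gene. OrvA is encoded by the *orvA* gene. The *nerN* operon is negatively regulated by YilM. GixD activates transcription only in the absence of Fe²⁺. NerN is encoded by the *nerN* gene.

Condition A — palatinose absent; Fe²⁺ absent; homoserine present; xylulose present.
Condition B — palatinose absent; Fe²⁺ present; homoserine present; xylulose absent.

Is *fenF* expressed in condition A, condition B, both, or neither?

A only

Condition A:
Palatinose is absent, so GorS is active.
Fe²⁺ is absent, so GixD is active.
No repressor is bound and GorS and GixD are active, so *orvA* is transcribed.
So OrvA is produced and active.
No repressor is bound and OrvA is active, so *morN* is transcribed.
So MorN is produced and active.
Homoserine is present, so KepQ is inactive.
Xylulose is present, so SovE is active.
With repressor SovE bound, *yilM* is not transcribed.
So YilM is not produced.
With no repressor bound, *nerN* is transcribed.
So NerN is produced and active.
No repressor is bound and MorN and NerN are active, so *fenF* is transcribed.
→ *fenF* is ON in A.
Condition B:
Palatinose is absent, so GorS is active.
Fe²⁺ is present, so GixD is inactive.
Required activator GixD is absent, so *orvA* is not transcribed.
So OrvA is not produced.
Required activator OrvA is absent, so *morN* is not transcribed.
So MorN is not produced.
Homoserine is present, so KepQ is inactive.
Xylulose is absent, so SovE is inactive.
With no repressor bound, *yilM* is transcribed.
So YilM is produced and active.
With repressor YilM bound, *nerN* is not transcribed.
So NerN is not produced.
Required activator MorN is absent, so *fenF* is not transcribed.
→ *fenF* is OFF in B.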